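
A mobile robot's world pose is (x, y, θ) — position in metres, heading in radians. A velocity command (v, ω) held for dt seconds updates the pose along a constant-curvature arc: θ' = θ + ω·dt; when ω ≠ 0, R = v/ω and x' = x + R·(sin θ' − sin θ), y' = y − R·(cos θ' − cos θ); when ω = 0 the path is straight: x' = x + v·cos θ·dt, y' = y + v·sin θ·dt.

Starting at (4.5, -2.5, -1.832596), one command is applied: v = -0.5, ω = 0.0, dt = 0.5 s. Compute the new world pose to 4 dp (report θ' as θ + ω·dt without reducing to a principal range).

θ' = -1.8326 + 0.0·0.5 = -1.8326
ω = 0 → straight: x' = 4.5 + -0.5·cos(-1.8326)·0.5 = 4.5647
y' = -2.5 + -0.5·sin(-1.8326)·0.5 = -2.2585

(4.5647, -2.2585, -1.8326)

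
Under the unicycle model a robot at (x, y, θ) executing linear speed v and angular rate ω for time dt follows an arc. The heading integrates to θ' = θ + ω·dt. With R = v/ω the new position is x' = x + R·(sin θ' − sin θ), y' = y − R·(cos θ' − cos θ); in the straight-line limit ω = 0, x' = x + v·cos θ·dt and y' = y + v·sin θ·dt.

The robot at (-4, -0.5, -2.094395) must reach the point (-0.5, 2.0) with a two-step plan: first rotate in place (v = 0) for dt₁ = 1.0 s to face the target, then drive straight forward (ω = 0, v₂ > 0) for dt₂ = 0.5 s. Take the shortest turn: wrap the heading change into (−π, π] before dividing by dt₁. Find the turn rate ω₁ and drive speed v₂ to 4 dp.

ω₁ = 2.7146, v₂ = 8.6023

heading to target = atan2(2−-0.5, -0.5−-4) = 0.6202
Δθ = wrap(0.6202 − -2.0944) = 2.7146; ω₁ = Δθ/dt₁ = 2.7146
distance = √((-0.5−-4)² + (2−-0.5)²) = 4.3012; v₂ = distance/dt₂ = 8.6023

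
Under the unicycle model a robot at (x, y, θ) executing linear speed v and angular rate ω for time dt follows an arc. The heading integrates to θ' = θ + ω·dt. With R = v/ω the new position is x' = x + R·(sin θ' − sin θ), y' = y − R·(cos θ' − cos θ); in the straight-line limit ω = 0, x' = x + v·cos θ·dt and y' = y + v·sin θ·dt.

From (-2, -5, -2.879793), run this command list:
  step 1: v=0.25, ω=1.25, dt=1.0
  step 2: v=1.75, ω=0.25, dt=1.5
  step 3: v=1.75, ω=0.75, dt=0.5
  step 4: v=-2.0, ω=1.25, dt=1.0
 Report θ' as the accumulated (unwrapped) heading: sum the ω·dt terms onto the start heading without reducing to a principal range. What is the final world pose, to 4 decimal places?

step 1: θ'=-1.6298 (R=0.2000) → pose (-2.1479, -5.1814, -1.6298)
step 2: θ'=-1.2548 (R=7.0000) → pose (-1.8135, -7.7695, -1.2548)
step 3: θ'=-0.8798 (R=2.3333) → pose (-1.3937, -8.5314, -0.8798)
step 4: θ'=0.3702 (R=-1.6000) → pose (-3.2056, -8.0595, 0.3702)

(-3.2056, -8.0595, 0.3702)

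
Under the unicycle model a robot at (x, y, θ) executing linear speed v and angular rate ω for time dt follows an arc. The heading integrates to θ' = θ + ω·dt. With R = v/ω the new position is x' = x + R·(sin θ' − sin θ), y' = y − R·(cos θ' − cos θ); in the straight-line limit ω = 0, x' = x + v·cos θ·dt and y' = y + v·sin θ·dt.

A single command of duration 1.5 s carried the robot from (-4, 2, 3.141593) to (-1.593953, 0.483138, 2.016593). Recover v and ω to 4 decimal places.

Δθ = 2.016593 − 3.141593 = -1.125000
ω = Δθ/dt = -1.125000/1.5 = -0.7500
R = Δx/(sin θ' − sin θ) = 2.6667
v = R·ω = 2.6667·-0.7500 = -2.0000

v = -2.0000, ω = -0.7500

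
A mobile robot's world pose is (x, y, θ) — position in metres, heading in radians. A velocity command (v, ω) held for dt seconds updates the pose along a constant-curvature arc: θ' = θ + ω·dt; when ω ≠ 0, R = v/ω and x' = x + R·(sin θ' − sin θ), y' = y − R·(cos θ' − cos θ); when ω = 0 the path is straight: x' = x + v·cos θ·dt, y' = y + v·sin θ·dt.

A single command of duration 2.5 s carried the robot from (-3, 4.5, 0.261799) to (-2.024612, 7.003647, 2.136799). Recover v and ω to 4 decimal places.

Δθ = 2.136799 − 0.261799 = 1.875000
ω = Δθ/dt = 1.875000/2.5 = 0.7500
R = −Δy/(cos θ' − cos θ) = 1.6667
v = R·ω = 1.6667·0.7500 = 1.2500

v = 1.2500, ω = 0.7500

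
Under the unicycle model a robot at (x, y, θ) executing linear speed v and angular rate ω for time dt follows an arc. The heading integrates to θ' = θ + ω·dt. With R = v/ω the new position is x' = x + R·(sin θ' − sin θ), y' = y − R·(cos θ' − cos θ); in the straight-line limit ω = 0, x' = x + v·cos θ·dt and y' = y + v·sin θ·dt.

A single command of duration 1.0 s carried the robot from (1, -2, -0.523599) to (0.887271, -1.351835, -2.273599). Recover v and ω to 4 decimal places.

v = -0.7500, ω = -1.7500

Δθ = -2.273599 − -0.523599 = -1.750000
ω = Δθ/dt = -1.750000/1.0 = -1.7500
R = −Δy/(cos θ' − cos θ) = 0.4286
v = R·ω = 0.4286·-1.7500 = -0.7500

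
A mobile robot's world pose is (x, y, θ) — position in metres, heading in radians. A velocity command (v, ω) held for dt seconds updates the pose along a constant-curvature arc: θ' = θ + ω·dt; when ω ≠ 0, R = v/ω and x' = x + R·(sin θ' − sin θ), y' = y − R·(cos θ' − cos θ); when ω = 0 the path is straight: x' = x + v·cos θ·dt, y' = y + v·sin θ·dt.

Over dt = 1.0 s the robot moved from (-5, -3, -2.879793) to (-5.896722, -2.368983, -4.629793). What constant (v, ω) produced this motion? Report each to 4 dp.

Δθ = -4.629793 − -2.879793 = -1.750000
ω = Δθ/dt = -1.750000/1.0 = -1.7500
R = Δx/(sin θ' − sin θ) = -0.7143
v = R·ω = -0.7143·-1.7500 = 1.2500

v = 1.2500, ω = -1.7500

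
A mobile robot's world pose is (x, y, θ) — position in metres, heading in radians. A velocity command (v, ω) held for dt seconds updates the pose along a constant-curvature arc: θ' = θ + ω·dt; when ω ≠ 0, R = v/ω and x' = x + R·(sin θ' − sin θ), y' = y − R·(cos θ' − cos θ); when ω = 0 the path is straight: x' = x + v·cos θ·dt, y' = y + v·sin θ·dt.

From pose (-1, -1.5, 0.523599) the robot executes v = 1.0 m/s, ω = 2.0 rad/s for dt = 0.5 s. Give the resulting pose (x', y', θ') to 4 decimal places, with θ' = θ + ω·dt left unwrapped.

θ' = 0.5236 + 2.0·0.5 = 1.5236
R = v/ω = 1.0/2.0 = 0.5000
x' = -1 + 0.5000·(sin 1.5236 − sin 0.5236) = -0.7506
y' = -1.5 − 0.5000·(cos 1.5236 − cos 0.5236) = -1.0906

(-0.7506, -1.0906, 1.5236)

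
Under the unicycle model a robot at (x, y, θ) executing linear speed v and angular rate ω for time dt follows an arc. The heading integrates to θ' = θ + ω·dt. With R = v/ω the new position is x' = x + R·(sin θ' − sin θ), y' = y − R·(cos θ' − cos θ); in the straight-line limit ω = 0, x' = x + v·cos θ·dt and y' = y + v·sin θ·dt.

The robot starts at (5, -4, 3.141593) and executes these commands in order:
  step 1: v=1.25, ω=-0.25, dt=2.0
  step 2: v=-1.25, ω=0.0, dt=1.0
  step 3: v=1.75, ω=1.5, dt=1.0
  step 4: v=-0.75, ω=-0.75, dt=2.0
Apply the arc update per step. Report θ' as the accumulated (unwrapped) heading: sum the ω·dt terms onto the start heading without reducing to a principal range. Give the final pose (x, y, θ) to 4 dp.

(3.4797, -4.0434, 2.6416)

step 1: θ'=2.6416 (R=-5.0000) → pose (2.6029, -3.3879, 2.6416)
step 2: θ'=2.6416 (straight) → pose (3.6999, -3.9872, 2.6416)
step 3: θ'=4.1416 (R=1.1667) → pose (2.1588, -4.3807, 4.1416)
step 4: θ'=2.6416 (R=1.0000) → pose (3.4797, -4.0434, 2.6416)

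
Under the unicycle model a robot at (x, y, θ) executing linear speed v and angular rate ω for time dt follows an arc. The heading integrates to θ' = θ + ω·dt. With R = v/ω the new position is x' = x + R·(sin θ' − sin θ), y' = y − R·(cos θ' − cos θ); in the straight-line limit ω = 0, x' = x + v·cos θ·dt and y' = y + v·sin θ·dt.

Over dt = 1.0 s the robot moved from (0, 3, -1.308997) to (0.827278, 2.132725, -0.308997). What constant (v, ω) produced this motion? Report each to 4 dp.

Δθ = -0.308997 − -1.308997 = 1.000000
ω = Δθ/dt = 1.000000/1.0 = 1.0000
R = −Δy/(cos θ' − cos θ) = 1.2500
v = R·ω = 1.2500·1.0000 = 1.2500

v = 1.2500, ω = 1.0000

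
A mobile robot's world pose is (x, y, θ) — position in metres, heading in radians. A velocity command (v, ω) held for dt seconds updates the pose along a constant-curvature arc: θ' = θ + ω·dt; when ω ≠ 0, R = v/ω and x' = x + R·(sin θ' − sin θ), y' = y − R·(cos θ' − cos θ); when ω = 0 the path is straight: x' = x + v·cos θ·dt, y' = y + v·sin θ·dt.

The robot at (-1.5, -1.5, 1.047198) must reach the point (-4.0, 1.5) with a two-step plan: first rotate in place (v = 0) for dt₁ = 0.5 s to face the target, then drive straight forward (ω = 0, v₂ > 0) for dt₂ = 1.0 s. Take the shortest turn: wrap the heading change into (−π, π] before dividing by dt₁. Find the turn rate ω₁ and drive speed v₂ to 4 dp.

heading to target = atan2(1.5−-1.5, -4−-1.5) = 2.2655
Δθ = wrap(2.2655 − 1.0472) = 1.2183; ω₁ = Δθ/dt₁ = 2.4367
distance = √((-4−-1.5)² + (1.5−-1.5)²) = 3.9051; v₂ = distance/dt₂ = 3.9051

ω₁ = 2.4367, v₂ = 3.9051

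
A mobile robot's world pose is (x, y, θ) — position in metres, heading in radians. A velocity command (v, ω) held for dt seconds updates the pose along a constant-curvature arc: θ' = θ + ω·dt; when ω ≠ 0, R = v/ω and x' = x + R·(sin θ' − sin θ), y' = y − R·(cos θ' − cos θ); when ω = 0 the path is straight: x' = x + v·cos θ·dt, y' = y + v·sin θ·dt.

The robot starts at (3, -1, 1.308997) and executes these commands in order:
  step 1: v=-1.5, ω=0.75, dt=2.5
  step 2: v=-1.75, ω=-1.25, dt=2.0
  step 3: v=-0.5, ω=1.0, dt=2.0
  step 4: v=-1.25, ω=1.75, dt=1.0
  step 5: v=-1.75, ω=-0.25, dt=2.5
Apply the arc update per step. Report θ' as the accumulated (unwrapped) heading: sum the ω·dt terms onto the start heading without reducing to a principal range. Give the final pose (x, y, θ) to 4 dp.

step 1: θ'=3.1840 (R=-2.0000) → pose (5.0166, -3.5158, 3.1840)
step 2: θ'=0.6840 (R=1.4000) → pose (5.9606, -5.9997, 0.6840)
step 3: θ'=2.6840 (R=-0.5000) → pose (6.0557, -6.8357, 2.6840)
step 4: θ'=4.4340 (R=-0.7143) → pose (7.0580, -6.3912, 4.4340)
step 5: θ'=3.8090 (R=7.0000) → pose (9.4559, -2.8169, 3.8090)

(9.4559, -2.8169, 3.8090)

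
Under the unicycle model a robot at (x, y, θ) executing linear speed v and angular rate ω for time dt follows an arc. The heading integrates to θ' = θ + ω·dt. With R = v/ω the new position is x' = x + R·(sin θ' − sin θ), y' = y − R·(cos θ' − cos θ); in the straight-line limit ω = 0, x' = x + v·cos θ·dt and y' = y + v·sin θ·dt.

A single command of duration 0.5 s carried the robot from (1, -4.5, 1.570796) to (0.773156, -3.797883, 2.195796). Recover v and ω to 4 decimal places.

v = 1.5000, ω = 1.2500

Δθ = 2.195796 − 1.570796 = 0.625000
ω = Δθ/dt = 0.625000/0.5 = 1.2500
R = −Δy/(cos θ' − cos θ) = 1.2000
v = R·ω = 1.2000·1.2500 = 1.5000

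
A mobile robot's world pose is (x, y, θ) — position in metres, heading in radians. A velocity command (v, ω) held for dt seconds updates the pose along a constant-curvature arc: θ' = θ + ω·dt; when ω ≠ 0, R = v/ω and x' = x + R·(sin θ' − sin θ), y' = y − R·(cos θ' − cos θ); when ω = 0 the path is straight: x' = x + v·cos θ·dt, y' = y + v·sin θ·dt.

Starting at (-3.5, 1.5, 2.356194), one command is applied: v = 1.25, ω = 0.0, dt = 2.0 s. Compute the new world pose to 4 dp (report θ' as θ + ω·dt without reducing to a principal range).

(-5.2678, 3.2678, 2.3562)

θ' = 2.3562 + 0.0·2.0 = 2.3562
ω = 0 → straight: x' = -3.5 + 1.25·cos(2.3562)·2.0 = -5.2678
y' = 1.5 + 1.25·sin(2.3562)·2.0 = 3.2678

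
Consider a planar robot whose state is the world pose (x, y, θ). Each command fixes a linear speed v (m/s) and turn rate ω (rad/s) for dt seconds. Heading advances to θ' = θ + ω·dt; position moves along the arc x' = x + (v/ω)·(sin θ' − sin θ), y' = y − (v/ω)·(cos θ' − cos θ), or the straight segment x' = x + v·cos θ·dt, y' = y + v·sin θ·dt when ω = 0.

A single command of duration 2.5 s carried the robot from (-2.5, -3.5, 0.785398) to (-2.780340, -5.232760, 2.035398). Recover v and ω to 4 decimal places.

v = -0.7500, ω = 0.5000

Δθ = 2.035398 − 0.785398 = 1.250000
ω = Δθ/dt = 1.250000/2.5 = 0.5000
R = −Δy/(cos θ' − cos θ) = -1.5000
v = R·ω = -1.5000·0.5000 = -0.7500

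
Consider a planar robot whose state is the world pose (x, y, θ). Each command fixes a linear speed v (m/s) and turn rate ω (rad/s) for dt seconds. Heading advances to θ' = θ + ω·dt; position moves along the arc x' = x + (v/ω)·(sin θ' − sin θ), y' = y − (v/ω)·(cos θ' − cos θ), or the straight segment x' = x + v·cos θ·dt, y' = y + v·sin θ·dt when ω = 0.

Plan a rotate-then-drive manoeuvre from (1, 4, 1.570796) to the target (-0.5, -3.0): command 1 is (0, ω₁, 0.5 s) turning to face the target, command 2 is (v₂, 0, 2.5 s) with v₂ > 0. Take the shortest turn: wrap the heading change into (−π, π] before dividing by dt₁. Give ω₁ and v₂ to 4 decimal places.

heading to target = atan2(-3−4, -0.5−1) = -1.7819
Δθ = wrap(-1.7819 − 1.5708) = 2.9305; ω₁ = Δθ/dt₁ = 5.8610
distance = √((-0.5−1)² + (-3−4)²) = 7.1589; v₂ = distance/dt₂ = 2.8636

ω₁ = 5.8610, v₂ = 2.8636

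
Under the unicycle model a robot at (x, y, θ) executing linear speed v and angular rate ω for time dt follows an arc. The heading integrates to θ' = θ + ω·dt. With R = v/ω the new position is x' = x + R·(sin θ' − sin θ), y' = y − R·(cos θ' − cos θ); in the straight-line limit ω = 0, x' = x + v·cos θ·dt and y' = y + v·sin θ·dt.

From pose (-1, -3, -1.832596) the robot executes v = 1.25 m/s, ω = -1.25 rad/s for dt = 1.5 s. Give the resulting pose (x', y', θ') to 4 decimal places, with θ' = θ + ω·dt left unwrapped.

(-2.5022, -3.5852, -3.7076)

θ' = -1.8326 + -1.25·1.5 = -3.7076
R = v/ω = 1.25/-1.25 = -1.0000
x' = -1 + -1.0000·(sin -3.7076 − sin -1.8326) = -2.5022
y' = -3 − -1.0000·(cos -3.7076 − cos -1.8326) = -3.5852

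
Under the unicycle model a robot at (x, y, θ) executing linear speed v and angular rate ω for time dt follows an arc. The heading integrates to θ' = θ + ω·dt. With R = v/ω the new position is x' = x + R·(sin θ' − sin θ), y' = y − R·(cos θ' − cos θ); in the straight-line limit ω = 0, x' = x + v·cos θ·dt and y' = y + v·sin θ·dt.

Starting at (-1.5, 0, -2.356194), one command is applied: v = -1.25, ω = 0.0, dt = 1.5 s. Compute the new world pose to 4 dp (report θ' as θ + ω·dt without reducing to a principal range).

(-0.1742, 1.3258, -2.3562)

θ' = -2.3562 + 0.0·1.5 = -2.3562
ω = 0 → straight: x' = -1.5 + -1.25·cos(-2.3562)·1.5 = -0.1742
y' = 0 + -1.25·sin(-2.3562)·1.5 = 1.3258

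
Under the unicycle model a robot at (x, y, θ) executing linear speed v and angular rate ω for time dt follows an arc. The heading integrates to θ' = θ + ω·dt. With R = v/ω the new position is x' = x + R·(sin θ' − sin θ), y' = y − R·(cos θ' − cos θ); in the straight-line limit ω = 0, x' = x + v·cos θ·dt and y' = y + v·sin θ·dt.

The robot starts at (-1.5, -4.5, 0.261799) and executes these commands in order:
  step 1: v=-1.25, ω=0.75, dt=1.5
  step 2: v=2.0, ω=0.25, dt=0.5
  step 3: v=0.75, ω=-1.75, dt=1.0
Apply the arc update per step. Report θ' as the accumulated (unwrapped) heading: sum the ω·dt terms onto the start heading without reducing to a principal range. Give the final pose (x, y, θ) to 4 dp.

step 1: θ'=1.3868 (R=-1.6667) → pose (-2.7072, -5.8049, 1.3868)
step 2: θ'=1.5118 (R=8.0000) → pose (-2.5860, -4.8130, 1.5118)
step 3: θ'=-0.2382 (R=-0.4286) → pose (-2.0571, -4.4218, -0.2382)

(-2.0571, -4.4218, -0.2382)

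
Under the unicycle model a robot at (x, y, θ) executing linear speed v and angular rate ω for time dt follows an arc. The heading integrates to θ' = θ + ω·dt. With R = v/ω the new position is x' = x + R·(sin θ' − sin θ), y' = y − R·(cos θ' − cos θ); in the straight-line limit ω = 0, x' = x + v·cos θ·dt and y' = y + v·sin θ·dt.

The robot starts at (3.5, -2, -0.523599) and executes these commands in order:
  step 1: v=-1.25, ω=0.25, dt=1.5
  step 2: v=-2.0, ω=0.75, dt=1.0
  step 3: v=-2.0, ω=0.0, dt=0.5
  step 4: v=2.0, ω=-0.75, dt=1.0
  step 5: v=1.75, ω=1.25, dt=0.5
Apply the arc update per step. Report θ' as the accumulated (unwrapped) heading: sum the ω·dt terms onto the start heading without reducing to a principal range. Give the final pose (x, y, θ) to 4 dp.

(1.7650, -1.8106, 0.4764)

step 1: θ'=-0.1486 (R=-5.0000) → pose (1.7403, -1.3852, -0.1486)
step 2: θ'=0.6014 (R=-2.6667) → pose (-0.1633, -1.8237, 0.6014)
step 3: θ'=0.6014 (straight) → pose (-0.9879, -2.3895, 0.6014)
step 4: θ'=-0.1486 (R=-2.6667) → pose (0.9157, -1.9510, -0.1486)
step 5: θ'=0.4764 (R=1.4000) → pose (1.7650, -1.8106, 0.4764)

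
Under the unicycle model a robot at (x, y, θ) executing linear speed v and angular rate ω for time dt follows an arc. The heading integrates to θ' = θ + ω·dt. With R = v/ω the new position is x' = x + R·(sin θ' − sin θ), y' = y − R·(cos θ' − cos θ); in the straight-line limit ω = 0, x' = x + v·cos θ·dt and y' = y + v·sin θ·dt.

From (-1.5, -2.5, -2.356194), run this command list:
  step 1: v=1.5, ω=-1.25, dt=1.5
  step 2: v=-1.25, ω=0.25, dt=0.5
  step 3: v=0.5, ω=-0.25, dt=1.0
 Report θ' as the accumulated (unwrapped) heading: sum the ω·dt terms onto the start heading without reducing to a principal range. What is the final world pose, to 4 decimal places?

(-3.3200, -2.2993, -4.3562)

step 1: θ'=-4.2312 (R=-1.2000) → pose (-3.4123, -2.2069, -4.2312)
step 2: θ'=-4.1062 (R=-5.0000) → pose (-3.0892, -2.7414, -4.1062)
step 3: θ'=-4.3562 (R=-2.0000) → pose (-3.3200, -2.2993, -4.3562)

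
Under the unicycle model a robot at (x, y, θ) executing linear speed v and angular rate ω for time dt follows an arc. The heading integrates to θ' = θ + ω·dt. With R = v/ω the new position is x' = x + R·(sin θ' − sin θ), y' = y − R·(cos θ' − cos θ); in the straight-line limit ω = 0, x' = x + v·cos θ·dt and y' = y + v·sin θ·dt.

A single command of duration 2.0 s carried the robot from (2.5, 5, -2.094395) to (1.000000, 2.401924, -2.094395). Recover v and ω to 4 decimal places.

Δθ = -2.094395 − -2.094395 = 0.000000
ω = Δθ/dt = 0.000000/2.0 = 0.0000
ω = 0 → v = (Δx·cos θ + Δy·sin θ)/dt = 1.5000

v = 1.5000, ω = 0.0000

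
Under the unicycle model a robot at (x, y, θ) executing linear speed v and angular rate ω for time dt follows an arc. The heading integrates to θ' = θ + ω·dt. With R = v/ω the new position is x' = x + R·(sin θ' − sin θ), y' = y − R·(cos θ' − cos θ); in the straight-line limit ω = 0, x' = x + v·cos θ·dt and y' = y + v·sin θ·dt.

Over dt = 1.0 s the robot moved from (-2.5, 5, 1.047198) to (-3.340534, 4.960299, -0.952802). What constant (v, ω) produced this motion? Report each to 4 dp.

Δθ = -0.952802 − 1.047198 = -2.000000
ω = Δθ/dt = -2.000000/1.0 = -2.0000
R = Δx/(sin θ' − sin θ) = 0.5000
v = R·ω = 0.5000·-2.0000 = -1.0000

v = -1.0000, ω = -2.0000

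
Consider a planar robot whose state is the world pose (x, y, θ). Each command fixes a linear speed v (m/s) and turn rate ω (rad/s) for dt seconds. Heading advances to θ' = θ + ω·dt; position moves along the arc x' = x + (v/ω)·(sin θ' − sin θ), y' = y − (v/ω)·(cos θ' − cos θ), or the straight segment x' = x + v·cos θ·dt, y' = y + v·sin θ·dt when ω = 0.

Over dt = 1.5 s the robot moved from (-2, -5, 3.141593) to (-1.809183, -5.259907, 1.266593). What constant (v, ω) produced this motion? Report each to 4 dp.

v = -0.2500, ω = -1.2500

Δθ = 1.266593 − 3.141593 = -1.875000
ω = Δθ/dt = -1.875000/1.5 = -1.2500
R = −Δy/(cos θ' − cos θ) = 0.2000
v = R·ω = 0.2000·-1.2500 = -0.2500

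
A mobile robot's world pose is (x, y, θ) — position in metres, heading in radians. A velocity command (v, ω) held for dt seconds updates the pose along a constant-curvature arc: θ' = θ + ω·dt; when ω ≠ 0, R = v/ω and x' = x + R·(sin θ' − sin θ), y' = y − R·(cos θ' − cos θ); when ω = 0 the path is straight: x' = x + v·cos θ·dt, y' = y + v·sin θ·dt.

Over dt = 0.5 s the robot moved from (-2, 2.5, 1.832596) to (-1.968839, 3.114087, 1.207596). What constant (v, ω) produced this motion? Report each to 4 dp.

v = 1.2500, ω = -1.2500

Δθ = 1.207596 − 1.832596 = -0.625000
ω = Δθ/dt = -0.625000/0.5 = -1.2500
R = −Δy/(cos θ' − cos θ) = -1.0000
v = R·ω = -1.0000·-1.2500 = 1.2500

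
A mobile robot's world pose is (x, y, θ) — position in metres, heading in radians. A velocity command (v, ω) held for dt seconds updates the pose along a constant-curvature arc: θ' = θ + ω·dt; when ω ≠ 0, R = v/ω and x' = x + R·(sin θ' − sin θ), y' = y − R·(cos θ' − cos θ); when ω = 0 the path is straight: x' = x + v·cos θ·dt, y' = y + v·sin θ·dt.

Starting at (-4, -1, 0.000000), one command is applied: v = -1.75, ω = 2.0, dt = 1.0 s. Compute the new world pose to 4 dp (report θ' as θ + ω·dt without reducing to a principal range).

(-4.7956, -2.2391, 2.0000)

θ' = 0.0000 + 2.0·1.0 = 2.0000
R = v/ω = -1.75/2.0 = -0.8750
x' = -4 + -0.8750·(sin 2.0000 − sin 0.0000) = -4.7956
y' = -1 − -0.8750·(cos 2.0000 − cos 0.0000) = -2.2391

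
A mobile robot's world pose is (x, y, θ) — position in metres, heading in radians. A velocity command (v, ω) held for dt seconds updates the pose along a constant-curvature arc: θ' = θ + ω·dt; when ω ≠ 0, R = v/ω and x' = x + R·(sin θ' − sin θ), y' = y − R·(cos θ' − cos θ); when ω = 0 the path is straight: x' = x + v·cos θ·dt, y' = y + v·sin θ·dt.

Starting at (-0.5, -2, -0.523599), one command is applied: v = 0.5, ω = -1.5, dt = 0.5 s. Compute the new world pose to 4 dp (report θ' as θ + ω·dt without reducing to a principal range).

θ' = -0.5236 + -1.5·0.5 = -1.2736
R = v/ω = 0.5/-1.5 = -0.3333
x' = -0.5 + -0.3333·(sin -1.2736 − sin -0.5236) = -0.3479
y' = -2 − -0.3333·(cos -1.2736 − cos -0.5236) = -2.1911

(-0.3479, -2.1911, -1.2736)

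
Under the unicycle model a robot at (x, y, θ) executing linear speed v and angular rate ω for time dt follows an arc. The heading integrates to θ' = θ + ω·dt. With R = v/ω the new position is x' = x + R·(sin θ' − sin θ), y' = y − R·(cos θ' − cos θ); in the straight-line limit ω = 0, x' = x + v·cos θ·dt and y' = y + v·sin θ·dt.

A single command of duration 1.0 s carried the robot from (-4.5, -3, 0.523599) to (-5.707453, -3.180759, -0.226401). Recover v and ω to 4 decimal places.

v = -1.2500, ω = -0.7500

Δθ = -0.226401 − 0.523599 = -0.750000
ω = Δθ/dt = -0.750000/1.0 = -0.7500
R = Δx/(sin θ' − sin θ) = 1.6667
v = R·ω = 1.6667·-0.7500 = -1.2500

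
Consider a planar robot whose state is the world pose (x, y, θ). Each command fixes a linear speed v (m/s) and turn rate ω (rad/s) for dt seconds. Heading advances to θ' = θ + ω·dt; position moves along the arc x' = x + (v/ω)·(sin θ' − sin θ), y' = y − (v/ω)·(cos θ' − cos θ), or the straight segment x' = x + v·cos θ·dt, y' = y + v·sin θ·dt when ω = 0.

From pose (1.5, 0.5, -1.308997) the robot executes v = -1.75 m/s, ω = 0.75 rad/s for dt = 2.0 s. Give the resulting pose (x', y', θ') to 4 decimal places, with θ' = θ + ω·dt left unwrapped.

θ' = -1.3090 + 0.75·2.0 = 0.1910
R = v/ω = -1.75/0.75 = -2.3333
x' = 1.5 + -2.3333·(sin 0.1910 − sin -1.3090) = -1.1968
y' = 0.5 − -2.3333·(cos 0.1910 − cos -1.3090) = 2.1870

(-1.1968, 2.1870, 0.1910)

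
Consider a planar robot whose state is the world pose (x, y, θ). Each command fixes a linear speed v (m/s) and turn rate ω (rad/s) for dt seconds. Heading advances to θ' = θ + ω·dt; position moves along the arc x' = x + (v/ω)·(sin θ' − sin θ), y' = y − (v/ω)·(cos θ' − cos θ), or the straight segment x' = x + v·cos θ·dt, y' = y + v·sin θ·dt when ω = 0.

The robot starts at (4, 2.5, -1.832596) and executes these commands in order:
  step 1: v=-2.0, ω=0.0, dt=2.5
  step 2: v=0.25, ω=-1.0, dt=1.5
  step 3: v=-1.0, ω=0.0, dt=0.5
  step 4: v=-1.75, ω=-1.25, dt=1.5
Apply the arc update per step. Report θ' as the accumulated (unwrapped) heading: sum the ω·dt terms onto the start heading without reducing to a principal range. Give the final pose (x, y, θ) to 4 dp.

step 1: θ'=-1.8326 (straight) → pose (5.2941, 7.3296, -1.8326)
step 2: θ'=-3.3326 (R=-0.2500) → pose (5.0052, 7.1489, -3.3326)
step 3: θ'=-3.3326 (straight) → pose (5.4961, 7.0540, -3.3326)
step 4: θ'=-5.2076 (R=1.4000) → pose (6.4621, 5.0141, -5.2076)

(6.4621, 5.0141, -5.2076)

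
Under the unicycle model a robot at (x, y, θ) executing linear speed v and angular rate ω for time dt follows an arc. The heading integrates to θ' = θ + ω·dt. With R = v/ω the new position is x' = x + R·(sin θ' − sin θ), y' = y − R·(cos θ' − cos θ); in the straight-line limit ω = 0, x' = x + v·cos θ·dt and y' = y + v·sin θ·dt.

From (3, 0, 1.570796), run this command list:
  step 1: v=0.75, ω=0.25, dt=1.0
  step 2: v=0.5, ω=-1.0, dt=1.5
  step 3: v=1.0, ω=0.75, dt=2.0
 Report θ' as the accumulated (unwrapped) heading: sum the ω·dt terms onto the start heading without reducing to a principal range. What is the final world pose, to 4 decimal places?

(4.1050, 2.9356, 1.8208)

step 1: θ'=1.8208 (R=3.0000) → pose (2.9067, 0.7422, 1.8208)
step 2: θ'=0.3208 (R=-0.5000) → pose (3.2335, 1.3404, 0.3208)
step 3: θ'=1.8208 (R=1.3333) → pose (4.1050, 2.9356, 1.8208)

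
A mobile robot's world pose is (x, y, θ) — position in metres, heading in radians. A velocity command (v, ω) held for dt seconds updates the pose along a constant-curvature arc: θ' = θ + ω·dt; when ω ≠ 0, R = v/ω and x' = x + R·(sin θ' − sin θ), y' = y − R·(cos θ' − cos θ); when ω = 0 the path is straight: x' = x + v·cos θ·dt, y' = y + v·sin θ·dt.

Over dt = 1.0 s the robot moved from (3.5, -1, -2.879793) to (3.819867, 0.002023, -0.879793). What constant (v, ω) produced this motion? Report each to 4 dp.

v = -1.2500, ω = 2.0000

Δθ = -0.879793 − -2.879793 = 2.000000
ω = Δθ/dt = 2.000000/1.0 = 2.0000
R = −Δy/(cos θ' − cos θ) = -0.6250
v = R·ω = -0.6250·2.0000 = -1.2500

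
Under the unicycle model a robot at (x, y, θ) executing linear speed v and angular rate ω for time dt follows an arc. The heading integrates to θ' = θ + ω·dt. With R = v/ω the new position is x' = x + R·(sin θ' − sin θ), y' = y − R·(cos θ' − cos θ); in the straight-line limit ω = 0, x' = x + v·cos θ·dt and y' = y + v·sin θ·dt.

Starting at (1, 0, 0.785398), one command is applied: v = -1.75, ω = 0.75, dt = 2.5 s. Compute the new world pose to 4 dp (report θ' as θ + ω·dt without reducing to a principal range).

θ' = 0.7854 + 0.75·2.5 = 2.6604
R = v/ω = -1.75/0.75 = -2.3333
x' = 1 + -2.3333·(sin 2.6604 − sin 0.7854) = 1.5700
y' = 0 − -2.3333·(cos 2.6604 − cos 0.7854) = -3.7183

(1.5700, -3.7183, 2.6604)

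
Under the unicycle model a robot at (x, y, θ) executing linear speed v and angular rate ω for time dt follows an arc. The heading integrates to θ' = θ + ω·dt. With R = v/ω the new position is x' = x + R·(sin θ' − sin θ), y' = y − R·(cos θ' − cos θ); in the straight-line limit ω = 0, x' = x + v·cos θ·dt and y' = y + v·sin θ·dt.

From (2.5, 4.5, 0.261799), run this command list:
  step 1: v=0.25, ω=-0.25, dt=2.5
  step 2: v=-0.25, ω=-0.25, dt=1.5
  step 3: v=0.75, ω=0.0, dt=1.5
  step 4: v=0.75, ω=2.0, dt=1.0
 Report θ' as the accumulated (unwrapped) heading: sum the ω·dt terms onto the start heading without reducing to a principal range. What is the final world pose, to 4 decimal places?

step 1: θ'=-0.3632 (R=-1.0000) → pose (3.1141, 4.4688, -0.3632)
step 2: θ'=-0.7382 (R=1.0000) → pose (2.7964, 4.6639, -0.7382)
step 3: θ'=-0.7382 (straight) → pose (3.6285, 3.9068, -0.7382)
step 4: θ'=1.2618 (R=0.3750) → pose (4.2381, 4.0702, 1.2618)

(4.2381, 4.0702, 1.2618)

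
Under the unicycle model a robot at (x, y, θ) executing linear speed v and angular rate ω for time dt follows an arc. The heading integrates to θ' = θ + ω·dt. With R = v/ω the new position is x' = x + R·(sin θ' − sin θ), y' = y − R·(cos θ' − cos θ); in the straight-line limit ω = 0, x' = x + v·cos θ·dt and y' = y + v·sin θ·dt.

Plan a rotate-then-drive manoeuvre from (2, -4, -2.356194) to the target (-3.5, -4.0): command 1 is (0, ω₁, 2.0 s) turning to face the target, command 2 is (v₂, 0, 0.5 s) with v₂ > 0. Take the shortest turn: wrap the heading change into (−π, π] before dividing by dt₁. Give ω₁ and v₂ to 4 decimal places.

ω₁ = -0.3927, v₂ = 11.0000

heading to target = atan2(-4−-4, -3.5−2) = 3.1416
Δθ = wrap(3.1416 − -2.3562) = -0.7854; ω₁ = Δθ/dt₁ = -0.3927
distance = √((-3.5−2)² + (-4−-4)²) = 5.5000; v₂ = distance/dt₂ = 11.0000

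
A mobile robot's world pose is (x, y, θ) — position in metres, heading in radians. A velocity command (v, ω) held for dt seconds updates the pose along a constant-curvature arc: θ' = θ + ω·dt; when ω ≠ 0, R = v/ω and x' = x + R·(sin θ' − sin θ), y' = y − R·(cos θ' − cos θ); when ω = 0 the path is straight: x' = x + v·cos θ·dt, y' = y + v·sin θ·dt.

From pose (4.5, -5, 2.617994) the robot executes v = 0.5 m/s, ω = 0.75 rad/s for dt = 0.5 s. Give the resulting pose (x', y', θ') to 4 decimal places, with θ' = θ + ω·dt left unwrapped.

θ' = 2.6180 + 0.75·0.5 = 2.9930
R = v/ω = 0.5/0.75 = 0.6667
x' = 4.5 + 0.6667·(sin 2.9930 − sin 2.6180) = 4.2654
y' = -5 − 0.6667·(cos 2.9930 − cos 2.6180) = -4.9180

(4.2654, -4.9180, 2.9930)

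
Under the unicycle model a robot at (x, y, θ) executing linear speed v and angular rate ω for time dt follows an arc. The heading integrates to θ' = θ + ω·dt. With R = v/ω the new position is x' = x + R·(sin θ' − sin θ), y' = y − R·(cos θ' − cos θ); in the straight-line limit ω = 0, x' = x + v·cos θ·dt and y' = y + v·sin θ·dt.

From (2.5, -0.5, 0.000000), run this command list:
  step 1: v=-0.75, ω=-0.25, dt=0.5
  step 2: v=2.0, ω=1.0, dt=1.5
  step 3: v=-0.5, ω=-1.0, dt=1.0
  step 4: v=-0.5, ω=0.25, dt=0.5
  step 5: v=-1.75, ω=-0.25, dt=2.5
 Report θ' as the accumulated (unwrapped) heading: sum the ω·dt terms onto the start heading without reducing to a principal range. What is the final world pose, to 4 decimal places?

step 1: θ'=-0.1250 (R=3.0000) → pose (2.1260, -0.4766, -0.1250)
step 2: θ'=1.3750 (R=2.0000) → pose (4.3371, 1.1187, 1.3750)
step 3: θ'=0.3750 (R=0.5000) → pose (4.0298, 0.7507, 0.3750)
step 4: θ'=0.5000 (R=-2.0000) → pose (3.8035, 0.6449, 0.5000)
step 5: θ'=-0.1250 (R=7.0000) → pose (-0.4252, -0.1574, -0.1250)

(-0.4252, -0.1574, -0.1250)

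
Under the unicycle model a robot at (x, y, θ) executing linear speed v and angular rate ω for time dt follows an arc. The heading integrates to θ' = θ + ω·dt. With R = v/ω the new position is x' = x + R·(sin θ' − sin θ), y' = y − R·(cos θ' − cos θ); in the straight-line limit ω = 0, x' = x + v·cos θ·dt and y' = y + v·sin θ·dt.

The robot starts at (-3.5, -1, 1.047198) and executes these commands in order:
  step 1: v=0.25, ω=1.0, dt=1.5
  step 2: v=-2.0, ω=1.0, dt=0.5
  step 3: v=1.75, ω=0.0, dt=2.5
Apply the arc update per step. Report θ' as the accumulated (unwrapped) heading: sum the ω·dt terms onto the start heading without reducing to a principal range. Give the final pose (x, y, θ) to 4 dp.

(-7.0005, -0.5896, 3.0472)

step 1: θ'=2.5472 (R=0.2500) → pose (-3.5765, -0.6679, 2.5472)
step 2: θ'=3.0472 (R=-2.0000) → pose (-2.6450, -1.0020, 3.0472)
step 3: θ'=3.0472 (straight) → pose (-7.0005, -0.5896, 3.0472)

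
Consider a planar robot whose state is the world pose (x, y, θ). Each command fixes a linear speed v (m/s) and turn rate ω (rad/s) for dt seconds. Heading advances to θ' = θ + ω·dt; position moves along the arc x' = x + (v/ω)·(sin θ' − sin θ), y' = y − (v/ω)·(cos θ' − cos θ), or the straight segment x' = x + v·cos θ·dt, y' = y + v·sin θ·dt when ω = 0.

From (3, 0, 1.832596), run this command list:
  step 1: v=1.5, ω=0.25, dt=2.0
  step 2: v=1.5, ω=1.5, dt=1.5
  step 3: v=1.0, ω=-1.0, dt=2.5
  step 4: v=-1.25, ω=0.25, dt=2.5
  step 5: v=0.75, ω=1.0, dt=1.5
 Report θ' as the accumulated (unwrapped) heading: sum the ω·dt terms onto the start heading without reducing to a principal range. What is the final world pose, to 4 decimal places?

step 1: θ'=2.3326 (R=6.0000) → pose (1.5460, 2.5884, 2.3326)
step 2: θ'=4.5826 (R=1.0000) → pose (-0.1692, 2.0276, 4.5826)
step 3: θ'=2.0826 (R=-1.0000) → pose (-2.0326, 1.6673, 2.0826)
step 4: θ'=2.7076 (R=-5.0000) → pose (0.2242, -0.4204, 2.7076)
step 5: θ'=4.2076 (R=0.7500) → pose (-0.7476, -0.7382, 4.2076)

(-0.7476, -0.7382, 4.2076)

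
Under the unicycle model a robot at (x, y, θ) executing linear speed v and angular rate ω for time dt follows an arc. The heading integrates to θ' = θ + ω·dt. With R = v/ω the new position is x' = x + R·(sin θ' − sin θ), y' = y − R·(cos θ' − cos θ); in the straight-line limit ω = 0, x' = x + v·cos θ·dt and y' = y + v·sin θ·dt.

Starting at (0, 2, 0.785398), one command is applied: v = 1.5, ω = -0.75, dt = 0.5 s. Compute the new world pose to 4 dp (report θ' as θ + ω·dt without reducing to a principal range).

θ' = 0.7854 + -0.75·0.5 = 0.4104
R = v/ω = 1.5/-0.75 = -2.0000
x' = 0 + -2.0000·(sin 0.4104 − sin 0.7854) = 0.6163
y' = 2 − -2.0000·(cos 0.4104 − cos 0.7854) = 2.4197

(0.6163, 2.4197, 0.4104)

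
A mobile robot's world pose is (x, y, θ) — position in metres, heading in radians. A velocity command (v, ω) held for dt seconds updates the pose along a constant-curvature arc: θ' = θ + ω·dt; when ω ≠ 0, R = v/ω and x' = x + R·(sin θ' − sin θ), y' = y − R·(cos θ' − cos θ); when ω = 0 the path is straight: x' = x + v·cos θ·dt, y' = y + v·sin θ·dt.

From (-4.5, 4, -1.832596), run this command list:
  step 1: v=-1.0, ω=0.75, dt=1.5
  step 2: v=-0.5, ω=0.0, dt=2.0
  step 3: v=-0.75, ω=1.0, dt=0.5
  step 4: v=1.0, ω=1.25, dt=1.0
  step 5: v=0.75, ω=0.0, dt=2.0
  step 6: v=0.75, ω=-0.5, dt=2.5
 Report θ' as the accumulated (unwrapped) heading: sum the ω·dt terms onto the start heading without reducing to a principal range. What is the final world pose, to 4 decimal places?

(-2.7975, 8.5588, -0.2076)

step 1: θ'=-0.7076 (R=-1.3333) → pose (-4.9212, 5.3583, -0.7076)
step 2: θ'=-0.7076 (straight) → pose (-5.6811, 6.0083, -0.7076)
step 3: θ'=-0.2076 (R=-0.7500) → pose (-6.0141, 6.1723, -0.2076)
step 4: θ'=1.0424 (R=0.8000) → pose (-5.1583, 6.5518, 1.0424)
step 5: θ'=1.0424 (straight) → pose (-4.4021, 7.8472, 1.0424)
step 6: θ'=-0.2076 (R=-1.5000) → pose (-2.7975, 8.5588, -0.2076)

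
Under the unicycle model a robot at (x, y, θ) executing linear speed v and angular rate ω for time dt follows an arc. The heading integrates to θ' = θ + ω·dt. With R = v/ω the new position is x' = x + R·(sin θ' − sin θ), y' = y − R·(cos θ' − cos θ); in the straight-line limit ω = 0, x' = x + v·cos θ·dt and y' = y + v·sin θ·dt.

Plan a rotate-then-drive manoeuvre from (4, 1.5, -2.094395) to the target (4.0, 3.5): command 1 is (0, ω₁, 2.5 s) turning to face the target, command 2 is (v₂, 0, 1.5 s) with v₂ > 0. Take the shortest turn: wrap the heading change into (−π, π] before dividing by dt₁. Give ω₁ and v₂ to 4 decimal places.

heading to target = atan2(3.5−1.5, 4−4) = 1.5708
Δθ = wrap(1.5708 − -2.0944) = -2.6180; ω₁ = Δθ/dt₁ = -1.0472
distance = √((4−4)² + (3.5−1.5)²) = 2.0000; v₂ = distance/dt₂ = 1.3333

ω₁ = -1.0472, v₂ = 1.3333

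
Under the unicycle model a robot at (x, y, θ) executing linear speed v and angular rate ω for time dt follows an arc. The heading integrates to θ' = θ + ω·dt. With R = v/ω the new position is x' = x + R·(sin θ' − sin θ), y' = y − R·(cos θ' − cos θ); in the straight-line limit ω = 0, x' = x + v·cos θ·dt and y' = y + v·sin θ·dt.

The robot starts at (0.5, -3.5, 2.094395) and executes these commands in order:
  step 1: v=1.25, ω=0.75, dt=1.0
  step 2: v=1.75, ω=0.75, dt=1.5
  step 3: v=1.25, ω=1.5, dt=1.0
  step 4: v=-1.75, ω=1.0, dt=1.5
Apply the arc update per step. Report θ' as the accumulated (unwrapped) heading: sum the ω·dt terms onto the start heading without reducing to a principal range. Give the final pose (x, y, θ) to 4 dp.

(-5.2299, -4.3762, 6.9694)

step 1: θ'=2.8444 (R=1.6667) → pose (-0.4553, -2.7397, 2.8444)
step 2: θ'=3.9694 (R=2.3333) → pose (-2.8570, -3.3923, 3.9694)
step 3: θ'=5.4694 (R=0.8333) → pose (-2.8490, -4.5283, 5.4694)
step 4: θ'=6.9694 (R=-1.7500) → pose (-5.2299, -4.3762, 6.9694)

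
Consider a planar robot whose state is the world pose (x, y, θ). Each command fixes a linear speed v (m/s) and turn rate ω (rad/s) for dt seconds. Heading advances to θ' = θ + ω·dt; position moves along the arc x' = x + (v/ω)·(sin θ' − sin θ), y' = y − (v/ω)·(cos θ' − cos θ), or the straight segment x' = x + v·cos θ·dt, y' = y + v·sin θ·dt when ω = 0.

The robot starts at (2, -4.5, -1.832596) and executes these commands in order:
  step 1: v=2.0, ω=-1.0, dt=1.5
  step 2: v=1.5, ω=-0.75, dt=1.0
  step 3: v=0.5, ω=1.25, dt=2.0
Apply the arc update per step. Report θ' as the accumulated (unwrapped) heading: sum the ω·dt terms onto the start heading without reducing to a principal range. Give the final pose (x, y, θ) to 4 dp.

(-2.2714, -5.3912, -1.5826)

step 1: θ'=-3.3326 (R=-2.0000) → pose (-0.3115, -5.9460, -3.3326)
step 2: θ'=-4.0826 (R=-2.0000) → pose (-1.5482, -5.1603, -4.0826)
step 3: θ'=-1.5826 (R=0.4000) → pose (-2.2714, -5.3912, -1.5826)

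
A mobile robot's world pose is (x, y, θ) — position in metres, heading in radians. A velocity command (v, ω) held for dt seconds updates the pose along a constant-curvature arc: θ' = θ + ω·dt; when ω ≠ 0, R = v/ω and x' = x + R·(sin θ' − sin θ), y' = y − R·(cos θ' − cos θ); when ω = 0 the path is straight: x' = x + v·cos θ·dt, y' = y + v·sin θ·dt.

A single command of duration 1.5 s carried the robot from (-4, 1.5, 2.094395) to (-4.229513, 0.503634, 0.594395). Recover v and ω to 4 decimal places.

Δθ = 0.594395 − 2.094395 = -1.500000
ω = Δθ/dt = -1.500000/1.5 = -1.0000
R = −Δy/(cos θ' − cos θ) = 0.7500
v = R·ω = 0.7500·-1.0000 = -0.7500

v = -0.7500, ω = -1.0000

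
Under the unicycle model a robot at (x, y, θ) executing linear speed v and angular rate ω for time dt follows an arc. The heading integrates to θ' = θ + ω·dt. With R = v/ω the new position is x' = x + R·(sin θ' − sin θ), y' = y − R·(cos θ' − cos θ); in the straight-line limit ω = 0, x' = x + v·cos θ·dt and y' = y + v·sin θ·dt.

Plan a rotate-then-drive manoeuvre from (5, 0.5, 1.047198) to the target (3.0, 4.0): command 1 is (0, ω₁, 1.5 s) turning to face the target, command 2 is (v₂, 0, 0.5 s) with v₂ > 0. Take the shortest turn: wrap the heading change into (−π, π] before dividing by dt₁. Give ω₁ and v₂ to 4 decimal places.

ω₁ = 0.6952, v₂ = 8.0623

heading to target = atan2(4−0.5, 3−5) = 2.0899
Δθ = wrap(2.0899 − 1.0472) = 1.0427; ω₁ = Δθ/dt₁ = 0.6952
distance = √((3−5)² + (4−0.5)²) = 4.0311; v₂ = distance/dt₂ = 8.0623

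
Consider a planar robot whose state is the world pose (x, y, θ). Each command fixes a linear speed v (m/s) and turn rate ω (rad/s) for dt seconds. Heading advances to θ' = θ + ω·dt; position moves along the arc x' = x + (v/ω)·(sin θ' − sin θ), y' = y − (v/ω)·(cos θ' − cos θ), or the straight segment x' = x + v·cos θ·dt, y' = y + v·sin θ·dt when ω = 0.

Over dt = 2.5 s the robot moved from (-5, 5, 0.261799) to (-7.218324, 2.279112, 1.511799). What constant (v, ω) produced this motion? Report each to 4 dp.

Δθ = 1.511799 − 0.261799 = 1.250000
ω = Δθ/dt = 1.250000/2.5 = 0.5000
R = −Δy/(cos θ' − cos θ) = -3.0000
v = R·ω = -3.0000·0.5000 = -1.5000

v = -1.5000, ω = 0.5000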